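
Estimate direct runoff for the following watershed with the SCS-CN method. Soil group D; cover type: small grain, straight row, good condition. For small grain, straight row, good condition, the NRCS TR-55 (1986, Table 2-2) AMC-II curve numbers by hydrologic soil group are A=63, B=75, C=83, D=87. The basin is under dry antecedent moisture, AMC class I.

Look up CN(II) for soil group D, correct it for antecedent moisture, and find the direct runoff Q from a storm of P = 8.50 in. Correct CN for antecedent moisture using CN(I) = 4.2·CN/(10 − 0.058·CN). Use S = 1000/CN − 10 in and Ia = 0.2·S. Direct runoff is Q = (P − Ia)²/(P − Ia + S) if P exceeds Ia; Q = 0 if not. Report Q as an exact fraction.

NRCS table: small grain, straight row, good condition, soil group D → CN(II) = 87
Dry (AMC I): CN(I) = 4.2·87/(10 − 0.058·87) = (1827/5)/(2477/500) = 182700/2477 ≈ 73.759
Max retention: S = 1000/(182700/2477) − 10 = 6500/1827 in (≈ 3.558 in)
Ia = 0.2S: 0.2·3.558 = 0.712 in (exactly 1300/1827)
Excess rainfall: 8.500 − 0.712 = 7.788 in; P > Ia so Q > 0
Q: (28459/3654)² ÷ (41459/3654) = 809914681/151491186 in (≈ 5.346 in)

Q = 809914681/151491186 in ≈ 5.346 in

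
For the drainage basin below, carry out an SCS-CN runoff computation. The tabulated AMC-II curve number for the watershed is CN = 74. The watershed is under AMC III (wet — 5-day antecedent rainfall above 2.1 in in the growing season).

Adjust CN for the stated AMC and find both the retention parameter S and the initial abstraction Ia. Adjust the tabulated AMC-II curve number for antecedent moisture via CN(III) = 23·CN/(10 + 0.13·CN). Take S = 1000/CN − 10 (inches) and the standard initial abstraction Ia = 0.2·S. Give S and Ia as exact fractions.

Adjust CN=74 to AMC III: 23·74/(10 + 0.13·74) → 1702 ÷ (981/50) = 85100/981 ≈ 86.748
Retention S: 1000/CN − 10 with CN=86.748 → S = 1300/851 ≈ 1.528 in
Initial abstraction Ia = S/5 = (1300/851)/5 = 260/851 ≈ 0.306 in

S = 1300/851 in ≈ 1.528 in; Ia = 260/851 in ≈ 0.306 in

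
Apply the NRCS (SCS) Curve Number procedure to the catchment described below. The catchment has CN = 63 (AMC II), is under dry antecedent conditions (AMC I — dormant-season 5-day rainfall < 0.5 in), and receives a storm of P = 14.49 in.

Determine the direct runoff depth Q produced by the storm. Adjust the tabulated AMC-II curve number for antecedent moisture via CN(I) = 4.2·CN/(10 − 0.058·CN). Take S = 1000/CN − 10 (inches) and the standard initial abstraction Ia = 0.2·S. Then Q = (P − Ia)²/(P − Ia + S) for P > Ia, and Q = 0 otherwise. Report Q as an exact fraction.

Adjust CN=63 to AMC I: 4.2·63/(10 − 0.058·63) → (1323/5) ÷ (3173/500) = 132300/3173 ≈ 41.696
Max retention: S = 1000/(132300/3173) − 10 = 18500/1323 in (≈ 13.983 in)
Initial abstraction Ia = S/5 = (18500/1323)/5 = 3700/1323 ≈ 2.797 in
P − Ia = 14.490 − 2.797 = 1547027/132300 ≈ 11.693 in (> 0, runoff occurs)
Q: (1547027/132300)² ÷ (3397027/132300) = 2393292538729/449426672100 in (≈ 5.325 in)

Q = 2393292538729/449426672100 in ≈ 5.325 in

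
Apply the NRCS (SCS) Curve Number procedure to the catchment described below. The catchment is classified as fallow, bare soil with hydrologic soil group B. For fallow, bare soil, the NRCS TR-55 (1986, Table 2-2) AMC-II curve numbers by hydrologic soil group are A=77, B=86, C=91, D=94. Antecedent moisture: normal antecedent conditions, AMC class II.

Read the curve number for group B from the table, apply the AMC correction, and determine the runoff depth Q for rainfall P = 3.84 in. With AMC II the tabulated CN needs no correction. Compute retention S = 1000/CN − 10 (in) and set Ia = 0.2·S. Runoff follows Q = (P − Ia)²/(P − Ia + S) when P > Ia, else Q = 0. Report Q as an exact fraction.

Q = 3568321/1485650 in ≈ 2.402 in

NRCS table: fallow, bare soil, soil group B → CN(II) = 86
CN(II) = 86; AMC II needs no correction.
S = 1000/86 − 10 = 70/43 in ≈ 1.628 in
Initial abstraction Ia = S/5 = (70/43)/5 = 14/43 ≈ 0.326 in
Since P=3.840 > Ia=0.326: effective rainfall P−Ia = 3778/1075 in
Q = (3778/1075)²/((3778/1075) + 70/43) = (14273284/1155625)/(5528/1075) = 3568321/1485650 in ≈ 2.402 in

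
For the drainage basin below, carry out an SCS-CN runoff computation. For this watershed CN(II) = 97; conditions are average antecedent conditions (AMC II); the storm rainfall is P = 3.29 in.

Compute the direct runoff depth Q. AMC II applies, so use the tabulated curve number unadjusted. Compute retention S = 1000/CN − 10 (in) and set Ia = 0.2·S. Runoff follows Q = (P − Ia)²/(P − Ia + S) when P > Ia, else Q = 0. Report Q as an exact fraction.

Q = 980503969/332836100 in ≈ 2.946 in

AMC II — tabulated CN = 97 applies directly.
Max retention: S = 1000/97 − 10 = 30/97 in (≈ 0.309 in)
Initial abstraction Ia = S/5 = (30/97)/5 = 6/97 ≈ 0.062 in
Excess rainfall: 3.290 − 0.062 = 3.228 in; P > Ia so Q > 0
Q: (31313/9700)² ÷ (34313/9700) = 980503969/332836100 in (≈ 2.946 in)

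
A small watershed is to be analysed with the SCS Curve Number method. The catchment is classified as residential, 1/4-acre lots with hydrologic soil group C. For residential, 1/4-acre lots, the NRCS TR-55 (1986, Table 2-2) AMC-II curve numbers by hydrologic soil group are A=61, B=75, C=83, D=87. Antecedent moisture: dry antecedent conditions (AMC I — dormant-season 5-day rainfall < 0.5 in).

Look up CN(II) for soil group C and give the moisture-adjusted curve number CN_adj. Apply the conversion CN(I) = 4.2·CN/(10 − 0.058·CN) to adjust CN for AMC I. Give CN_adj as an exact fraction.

NRCS table: residential, 1/4-acre lots, soil group C → CN(II) = 83
CN(I) from CN(II)=83: (4.2·83)/(10 − 0.058·83) = 174300/2593 ≈ 67.219

CN_adj = 174300/2593 ≈ 67.219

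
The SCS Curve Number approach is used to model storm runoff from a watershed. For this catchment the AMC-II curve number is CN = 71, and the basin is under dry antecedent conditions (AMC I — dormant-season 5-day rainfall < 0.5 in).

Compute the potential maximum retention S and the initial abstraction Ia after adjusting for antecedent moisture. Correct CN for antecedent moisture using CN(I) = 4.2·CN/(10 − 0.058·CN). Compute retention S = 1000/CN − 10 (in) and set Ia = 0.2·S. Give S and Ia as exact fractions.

S = 14500/1491 in ≈ 9.725 in; Ia = 2900/1491 in ≈ 1.945 in

CN(I) from CN(II)=71: (4.2·71)/(10 − 0.058·71) = 149100/2941 ≈ 50.697
Retention S: 1000/CN − 10 with CN=50.697 → S = 14500/1491 ≈ 9.725 in
Ia = 0.2S: 0.2·9.725 = 1.945 in (exactly 2900/1491)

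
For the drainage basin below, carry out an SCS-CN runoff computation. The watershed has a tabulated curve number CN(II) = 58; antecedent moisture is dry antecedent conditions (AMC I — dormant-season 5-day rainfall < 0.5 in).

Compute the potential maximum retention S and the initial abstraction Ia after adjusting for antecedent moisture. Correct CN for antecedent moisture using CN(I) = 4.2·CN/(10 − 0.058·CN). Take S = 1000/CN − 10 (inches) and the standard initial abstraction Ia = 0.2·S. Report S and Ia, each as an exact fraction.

CN(I) from CN(II)=58: (4.2·58)/(10 − 0.058·58) = 2900/79 ≈ 36.709
Retention S: 1000/CN − 10 with CN=36.709 → S = 500/29 ≈ 17.241 in
Ia = 0.2S: 0.2·17.241 = 3.448 in (exactly 100/29)

S = 500/29 in ≈ 17.241 in; Ia = 100/29 in ≈ 3.448 in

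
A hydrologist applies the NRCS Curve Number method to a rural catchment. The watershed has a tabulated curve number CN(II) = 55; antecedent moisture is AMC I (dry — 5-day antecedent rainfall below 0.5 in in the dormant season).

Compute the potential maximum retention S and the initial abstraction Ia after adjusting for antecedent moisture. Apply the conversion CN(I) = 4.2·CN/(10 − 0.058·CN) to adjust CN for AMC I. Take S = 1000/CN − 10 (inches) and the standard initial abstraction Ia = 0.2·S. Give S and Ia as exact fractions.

S = 1500/77 in ≈ 19.481 in; Ia = 300/77 in ≈ 3.896 in

CN(I) from CN(II)=55: (4.2·55)/(10 − 0.058·55) = 7700/227 ≈ 33.921
Max retention: S = 1000/(7700/227) − 10 = 1500/77 in (≈ 19.481 in)
Ia = 0.2·(1500/77) = 300/77 in ≈ 3.896 in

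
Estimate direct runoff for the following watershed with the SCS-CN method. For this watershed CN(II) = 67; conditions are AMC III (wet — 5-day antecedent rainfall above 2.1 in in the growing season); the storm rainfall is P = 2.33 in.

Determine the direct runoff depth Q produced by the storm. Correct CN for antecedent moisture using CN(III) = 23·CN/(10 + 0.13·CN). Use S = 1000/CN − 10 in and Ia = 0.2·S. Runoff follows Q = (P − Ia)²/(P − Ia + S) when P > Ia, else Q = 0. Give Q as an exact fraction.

Wet (AMC III): CN(III) = 23·67/(10 + 0.13·67) = 1541/(1871/100) = 154100/1871 ≈ 82.362
Max retention: S = 1000/(154100/1871) − 10 = 3300/1541 in (≈ 2.141 in)
Ia = 0.2S: 0.2·2.141 = 0.428 in (exactly 660/1541)
Since P=2.330 > Ia=0.428: effective rainfall P−Ia = 293053/154100 in
Runoff Q = (P−Ia)²/(P−Ia+S) = (1.902)²/(1.902+2.141) = 85880060809/96012467300 ≈ 0.894 in

Q = 85880060809/96012467300 in ≈ 0.894 in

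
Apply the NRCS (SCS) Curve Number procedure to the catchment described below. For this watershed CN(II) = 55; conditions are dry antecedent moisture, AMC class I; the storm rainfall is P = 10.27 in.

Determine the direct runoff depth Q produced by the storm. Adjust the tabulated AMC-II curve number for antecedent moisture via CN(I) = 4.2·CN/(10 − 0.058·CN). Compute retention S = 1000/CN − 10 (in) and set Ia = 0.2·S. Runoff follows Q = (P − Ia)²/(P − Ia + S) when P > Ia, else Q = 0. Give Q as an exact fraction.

CN(I) from CN(II)=55: (4.2·55)/(10 − 0.058·55) = 7700/227 ≈ 33.921
Max retention: S = 1000/(7700/227) − 10 = 1500/77 in (≈ 19.481 in)
Ia = 0.2·(1500/77) = 300/77 in ≈ 3.896 in
Excess rainfall: 10.270 − 3.896 = 6.374 in; P > Ia so Q > 0
Q = (49079/7700)²/((49079/7700) + 1500/77) = (2408748241/59290000)/(199079/7700) = 2408748241/1532908300 in ≈ 1.571 in

Q = 2408748241/1532908300 in ≈ 1.571 in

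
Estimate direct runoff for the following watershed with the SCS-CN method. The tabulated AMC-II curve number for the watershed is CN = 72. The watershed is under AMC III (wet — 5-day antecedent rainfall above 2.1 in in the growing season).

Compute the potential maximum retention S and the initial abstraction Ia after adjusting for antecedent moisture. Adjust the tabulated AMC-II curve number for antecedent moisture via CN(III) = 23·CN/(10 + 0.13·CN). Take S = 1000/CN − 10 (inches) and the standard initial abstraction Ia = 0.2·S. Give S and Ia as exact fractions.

S = 350/207 in ≈ 1.691 in; Ia = 70/207 in ≈ 0.338 in

CN(III) from CN(II)=72: (23·72)/(10 + 0.13·72) = 10350/121 ≈ 85.537
S = 1000/(10350/121) − 10 = 350/207 in ≈ 1.691 in
Ia = 0.2·(350/207) = 70/207 in ≈ 0.338 in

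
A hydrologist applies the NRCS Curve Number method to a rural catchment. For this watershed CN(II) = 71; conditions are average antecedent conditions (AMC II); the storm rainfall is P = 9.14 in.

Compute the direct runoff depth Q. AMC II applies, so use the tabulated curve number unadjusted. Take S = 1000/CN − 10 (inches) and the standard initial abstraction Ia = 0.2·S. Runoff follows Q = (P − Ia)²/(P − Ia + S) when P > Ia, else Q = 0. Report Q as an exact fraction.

Q = 873025209/156366850 in ≈ 5.583 in

Average conditions: CN = 71 (no AMC adjustment).
Max retention: S = 1000/71 − 10 = 290/71 in (≈ 4.085 in)
Ia = 0.2S: 0.2·4.085 = 0.817 in (exactly 58/71)
Since P=9.140 > Ia=0.817: effective rainfall P−Ia = 29547/3550 in
Runoff Q = (P−Ia)²/(P−Ia+S) = (8.323)²/(8.323+4.085) = 873025209/156366850 ≈ 5.583 in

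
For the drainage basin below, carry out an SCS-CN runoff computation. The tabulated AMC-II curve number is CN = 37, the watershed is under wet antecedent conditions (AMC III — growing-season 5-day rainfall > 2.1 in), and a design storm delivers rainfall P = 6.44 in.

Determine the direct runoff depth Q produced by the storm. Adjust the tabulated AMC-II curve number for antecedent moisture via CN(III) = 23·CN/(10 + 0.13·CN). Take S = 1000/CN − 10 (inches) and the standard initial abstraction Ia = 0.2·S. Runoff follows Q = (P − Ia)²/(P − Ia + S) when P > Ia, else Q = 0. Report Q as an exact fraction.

Adjust CN=37 to AMC III: 23·37/(10 + 0.13·37) → 851 ÷ (1481/100) = 85100/1481 ≈ 57.461
Max retention: S = 1000/(85100/1481) − 10 = 6300/851 in (≈ 7.403 in)
Initial abstraction Ia = S/5 = (6300/851)/5 = 1260/851 ≈ 1.481 in
P − Ia = 6.440 − 1.481 = 105511/21275 ≈ 4.959 in (> 0, runoff occurs)
Runoff Q = (P−Ia)²/(P−Ia+S) = (4.959)²/(4.959+7.403) = 1590367303/799365575 ≈ 1.990 in

Q = 1590367303/799365575 in ≈ 1.990 in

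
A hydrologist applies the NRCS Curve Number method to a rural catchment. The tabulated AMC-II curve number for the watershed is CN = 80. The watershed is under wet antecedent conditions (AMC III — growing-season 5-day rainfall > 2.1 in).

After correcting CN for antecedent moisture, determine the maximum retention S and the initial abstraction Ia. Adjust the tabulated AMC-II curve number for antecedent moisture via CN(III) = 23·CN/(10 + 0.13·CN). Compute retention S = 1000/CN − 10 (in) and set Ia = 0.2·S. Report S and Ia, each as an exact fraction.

Wet (AMC III): CN(III) = 23·80/(10 + 0.13·80) = 1840/(102/5) = 4600/51 ≈ 90.196
S = 1000/(4600/51) − 10 = 25/23 in ≈ 1.087 in
Initial abstraction Ia = S/5 = (25/23)/5 = 5/23 ≈ 0.217 in

S = 25/23 in ≈ 1.087 in; Ia = 5/23 in ≈ 0.217 in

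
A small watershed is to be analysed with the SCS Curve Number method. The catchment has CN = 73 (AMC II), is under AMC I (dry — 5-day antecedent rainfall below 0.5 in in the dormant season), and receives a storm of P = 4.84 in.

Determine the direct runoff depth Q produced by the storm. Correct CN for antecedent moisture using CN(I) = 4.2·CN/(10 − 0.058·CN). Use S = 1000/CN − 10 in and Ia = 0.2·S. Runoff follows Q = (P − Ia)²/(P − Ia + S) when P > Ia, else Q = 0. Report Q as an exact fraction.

Q = 1546927561/1939641025 in ≈ 0.798 in

Adjust CN=73 to AMC I: 4.2·73/(10 − 0.058·73) → (1533/5) ÷ (2883/500) = 51100/961 ≈ 53.174
Max retention: S = 1000/(51100/961) − 10 = 4500/511 in (≈ 8.806 in)
Ia = 0.2S: 0.2·8.806 = 1.761 in (exactly 900/511)
P − Ia = 4.840 − 1.761 = 39331/12775 ≈ 3.079 in (> 0, runoff occurs)
Q = (39331/12775)²/((39331/12775) + 4500/511) = (1546927561/163200625)/(151831/12775) = 1546927561/1939641025 in ≈ 0.798 in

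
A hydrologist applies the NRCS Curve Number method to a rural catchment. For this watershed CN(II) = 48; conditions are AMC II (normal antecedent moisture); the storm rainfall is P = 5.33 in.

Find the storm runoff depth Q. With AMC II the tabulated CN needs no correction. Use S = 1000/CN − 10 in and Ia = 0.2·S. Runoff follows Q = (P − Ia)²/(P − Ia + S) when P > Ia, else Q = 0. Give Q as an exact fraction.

AMC II — tabulated CN = 48 applies directly.
S = 1000/48 − 10 = 65/6 in ≈ 10.833 in
Initial abstraction Ia = S/5 = (65/6)/5 = 13/6 ≈ 2.167 in
Excess rainfall: 5.330 − 2.167 = 3.163 in; P > Ia so Q > 0
Q = (949/300)²/((949/300) + 65/6) = (900601/90000)/(4199/300) = 69277/96900 in ≈ 0.715 in

Q = 69277/96900 in ≈ 0.715 in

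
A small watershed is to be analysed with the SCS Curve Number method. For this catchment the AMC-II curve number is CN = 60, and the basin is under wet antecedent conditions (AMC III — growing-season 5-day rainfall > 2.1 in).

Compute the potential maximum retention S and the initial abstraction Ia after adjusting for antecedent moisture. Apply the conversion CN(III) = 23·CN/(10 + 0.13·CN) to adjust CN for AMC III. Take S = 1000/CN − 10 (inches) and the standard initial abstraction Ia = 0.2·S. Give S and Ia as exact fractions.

CN(III) from CN(II)=60: (23·60)/(10 + 0.13·60) = 6900/89 ≈ 77.528
Max retention: S = 1000/(6900/89) − 10 = 200/69 in (≈ 2.899 in)
Initial abstraction Ia = S/5 = (200/69)/5 = 40/69 ≈ 0.580 in

S = 200/69 in ≈ 2.899 in; Ia = 40/69 in ≈ 0.580 in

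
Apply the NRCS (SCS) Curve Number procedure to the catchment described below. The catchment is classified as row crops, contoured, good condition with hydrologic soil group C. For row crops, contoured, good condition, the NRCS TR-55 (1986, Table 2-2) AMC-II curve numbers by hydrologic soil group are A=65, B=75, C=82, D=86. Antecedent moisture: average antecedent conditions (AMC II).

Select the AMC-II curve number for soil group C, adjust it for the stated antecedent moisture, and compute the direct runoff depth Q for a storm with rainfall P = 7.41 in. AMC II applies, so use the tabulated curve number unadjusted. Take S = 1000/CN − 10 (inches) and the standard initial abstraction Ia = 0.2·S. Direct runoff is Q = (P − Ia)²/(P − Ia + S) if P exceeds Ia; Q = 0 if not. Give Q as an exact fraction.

NRCS table: row crops, contoured, good condition, soil group C → CN(II) = 82
AMC II — tabulated CN = 82 applies directly.
Retention S: 1000/CN − 10 with CN=82.000 → S = 90/41 ≈ 2.195 in
Initial abstraction Ia = S/5 = (90/41)/5 = 18/41 ≈ 0.439 in
Excess rainfall: 7.410 − 0.439 = 6.971 in; P > Ia so Q > 0
Q = (28581/4100)²/((28581/4100) + 90/41) = (816873561/16810000)/(37581/4100) = 272291187/51360700 in ≈ 5.302 in

Q = 272291187/51360700 in ≈ 5.302 in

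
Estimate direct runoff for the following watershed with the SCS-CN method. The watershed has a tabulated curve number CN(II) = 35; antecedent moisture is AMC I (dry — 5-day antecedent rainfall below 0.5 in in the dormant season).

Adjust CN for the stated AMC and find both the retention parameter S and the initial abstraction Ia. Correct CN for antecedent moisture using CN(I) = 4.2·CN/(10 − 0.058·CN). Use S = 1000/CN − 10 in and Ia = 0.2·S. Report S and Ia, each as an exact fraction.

S = 6500/147 in ≈ 44.218 in; Ia = 1300/147 in ≈ 8.844 in

Adjust CN=35 to AMC I: 4.2·35/(10 − 0.058·35) → 147 ÷ (797/100) = 14700/797 ≈ 18.444
Retention S: 1000/CN − 10 with CN=18.444 → S = 6500/147 ≈ 44.218 in
Ia = 0.2S: 0.2·44.218 = 8.844 in (exactly 1300/147)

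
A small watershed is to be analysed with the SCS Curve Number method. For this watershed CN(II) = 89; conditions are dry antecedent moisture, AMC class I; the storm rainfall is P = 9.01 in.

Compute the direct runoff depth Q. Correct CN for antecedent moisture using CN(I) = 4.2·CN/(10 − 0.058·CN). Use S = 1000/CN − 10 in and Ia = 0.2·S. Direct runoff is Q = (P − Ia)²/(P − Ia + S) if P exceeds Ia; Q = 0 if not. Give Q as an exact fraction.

CN(I) from CN(II)=89: (4.2·89)/(10 − 0.058·89) = 186900/2419 ≈ 77.263
Max retention: S = 1000/(186900/2419) − 10 = 5500/1869 in (≈ 2.943 in)
Ia = 0.2S: 0.2·2.943 = 0.589 in (exactly 1100/1869)
P − Ia = 9.010 − 0.589 = 1573969/186900 ≈ 8.421 in (> 0, runoff occurs)
Q: (1573969/186900)² ÷ (2123969/186900) = 2477378412961/396969806100 in (≈ 6.241 in)

Q = 2477378412961/396969806100 in ≈ 6.241 in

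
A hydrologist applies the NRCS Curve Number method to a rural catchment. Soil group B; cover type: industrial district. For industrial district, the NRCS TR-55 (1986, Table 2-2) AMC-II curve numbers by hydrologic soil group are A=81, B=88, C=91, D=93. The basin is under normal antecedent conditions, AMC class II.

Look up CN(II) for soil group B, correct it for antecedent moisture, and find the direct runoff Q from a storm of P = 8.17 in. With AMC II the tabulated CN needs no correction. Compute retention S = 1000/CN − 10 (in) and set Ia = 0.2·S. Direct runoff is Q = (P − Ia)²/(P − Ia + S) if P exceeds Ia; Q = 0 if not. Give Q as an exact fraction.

Q = 75463969/11205700 in ≈ 6.734 in

NRCS table: industrial district, soil group B → CN(II) = 88
AMC II — tabulated CN = 88 applies directly.
Retention S: 1000/CN − 10 with CN=88.000 → S = 15/11 ≈ 1.364 in
Ia = 0.2·(15/11) = 3/11 in ≈ 0.273 in
P − Ia = 8.170 − 0.273 = 8687/1100 ≈ 7.897 in (> 0, runoff occurs)
Q: (8687/1100)² ÷ (10187/1100) = 75463969/11205700 in (≈ 6.734 in)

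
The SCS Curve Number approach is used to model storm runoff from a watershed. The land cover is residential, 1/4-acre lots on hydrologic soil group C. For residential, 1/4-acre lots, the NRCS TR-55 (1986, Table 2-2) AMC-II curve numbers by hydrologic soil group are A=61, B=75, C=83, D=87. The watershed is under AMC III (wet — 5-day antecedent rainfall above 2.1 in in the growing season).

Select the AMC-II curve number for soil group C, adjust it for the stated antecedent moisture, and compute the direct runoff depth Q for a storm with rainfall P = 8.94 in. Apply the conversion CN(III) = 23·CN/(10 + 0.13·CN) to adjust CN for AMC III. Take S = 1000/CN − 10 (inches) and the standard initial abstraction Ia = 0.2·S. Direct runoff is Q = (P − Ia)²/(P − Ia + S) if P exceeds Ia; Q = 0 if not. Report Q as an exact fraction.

Q = 699436160329/87940280350 in ≈ 7.954 in

NRCS table: residential, 1/4-acre lots, soil group C → CN(II) = 83
Wet (AMC III): CN(III) = 23·83/(10 + 0.13·83) = 1909/(2079/100) = 190900/2079 ≈ 91.823
S = 1000/(190900/2079) − 10 = 1700/1909 in ≈ 0.891 in
Ia = 0.2S: 0.2·0.891 = 0.178 in (exactly 340/1909)
Excess rainfall: 8.940 − 0.178 = 8.762 in; P > Ia so Q > 0
Q = (836323/95450)²/((836323/95450) + 1700/1909) = (699436160329/9110702500)/(921323/95450) = 699436160329/87940280350 in ≈ 7.954 in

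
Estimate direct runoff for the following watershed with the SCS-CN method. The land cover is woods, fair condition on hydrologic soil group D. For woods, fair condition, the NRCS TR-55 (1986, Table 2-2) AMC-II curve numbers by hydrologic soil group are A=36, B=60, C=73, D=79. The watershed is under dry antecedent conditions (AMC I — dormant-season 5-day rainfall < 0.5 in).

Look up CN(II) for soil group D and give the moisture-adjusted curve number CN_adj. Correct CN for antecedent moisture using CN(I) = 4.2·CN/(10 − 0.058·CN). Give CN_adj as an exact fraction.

NRCS table: woods, fair condition, soil group D → CN(II) = 79
Dry (AMC I): CN(I) = 4.2·79/(10 − 0.058·79) = (1659/5)/(2709/500) = 7900/129 ≈ 61.240

CN_adj = 7900/129 ≈ 61.240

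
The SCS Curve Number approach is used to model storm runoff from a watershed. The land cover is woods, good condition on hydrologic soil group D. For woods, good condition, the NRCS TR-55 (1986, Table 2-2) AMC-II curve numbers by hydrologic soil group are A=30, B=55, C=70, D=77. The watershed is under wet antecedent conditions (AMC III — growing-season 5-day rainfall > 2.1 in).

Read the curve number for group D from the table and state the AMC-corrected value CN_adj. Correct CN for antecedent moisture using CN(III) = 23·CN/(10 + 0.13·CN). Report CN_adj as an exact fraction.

CN_adj = 7700/87 ≈ 88.506

NRCS table: woods, good condition, soil group D → CN(II) = 77
CN(III) from CN(II)=77: (23·77)/(10 + 0.13·77) = 7700/87 ≈ 88.506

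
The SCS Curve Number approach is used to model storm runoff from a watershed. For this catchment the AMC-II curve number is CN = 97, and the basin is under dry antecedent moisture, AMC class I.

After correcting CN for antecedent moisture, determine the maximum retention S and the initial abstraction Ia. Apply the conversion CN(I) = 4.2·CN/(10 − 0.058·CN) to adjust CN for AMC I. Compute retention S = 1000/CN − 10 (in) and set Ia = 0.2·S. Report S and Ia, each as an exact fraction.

S = 500/679 in ≈ 0.736 in; Ia = 100/679 in ≈ 0.147 in

Adjust CN=97 to AMC I: 4.2·97/(10 − 0.058·97) → (2037/5) ÷ (2187/500) = 67900/729 ≈ 93.141
Max retention: S = 1000/(67900/729) − 10 = 500/679 in (≈ 0.736 in)
Ia = 0.2S: 0.2·0.736 = 0.147 in (exactly 100/679)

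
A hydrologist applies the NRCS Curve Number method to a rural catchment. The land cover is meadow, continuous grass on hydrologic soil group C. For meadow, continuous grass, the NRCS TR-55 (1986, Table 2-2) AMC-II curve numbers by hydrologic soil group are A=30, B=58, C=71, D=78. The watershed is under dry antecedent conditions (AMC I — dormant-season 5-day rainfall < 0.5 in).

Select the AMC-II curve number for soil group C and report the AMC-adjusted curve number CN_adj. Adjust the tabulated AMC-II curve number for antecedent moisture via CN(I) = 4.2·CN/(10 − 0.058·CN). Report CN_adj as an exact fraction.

NRCS table: meadow, continuous grass, soil group C → CN(II) = 71
Adjust CN=71 to AMC I: 4.2·71/(10 − 0.058·71) → (1491/5) ÷ (2941/500) = 149100/2941 ≈ 50.697

CN_adj = 149100/2941 ≈ 50.697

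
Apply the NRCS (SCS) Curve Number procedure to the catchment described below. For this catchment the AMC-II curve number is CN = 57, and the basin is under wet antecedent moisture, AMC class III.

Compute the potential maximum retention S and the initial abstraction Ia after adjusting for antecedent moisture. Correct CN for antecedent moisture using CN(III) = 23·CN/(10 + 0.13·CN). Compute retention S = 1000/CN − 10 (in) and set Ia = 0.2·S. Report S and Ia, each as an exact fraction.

S = 4300/1311 in ≈ 3.280 in; Ia = 860/1311 in ≈ 0.656 in

CN(III) from CN(II)=57: (23·57)/(10 + 0.13·57) = 131100/1741 ≈ 75.302
Max retention: S = 1000/(131100/1741) − 10 = 4300/1311 in (≈ 3.280 in)
Ia = 0.2S: 0.2·3.280 = 0.656 in (exactly 860/1311)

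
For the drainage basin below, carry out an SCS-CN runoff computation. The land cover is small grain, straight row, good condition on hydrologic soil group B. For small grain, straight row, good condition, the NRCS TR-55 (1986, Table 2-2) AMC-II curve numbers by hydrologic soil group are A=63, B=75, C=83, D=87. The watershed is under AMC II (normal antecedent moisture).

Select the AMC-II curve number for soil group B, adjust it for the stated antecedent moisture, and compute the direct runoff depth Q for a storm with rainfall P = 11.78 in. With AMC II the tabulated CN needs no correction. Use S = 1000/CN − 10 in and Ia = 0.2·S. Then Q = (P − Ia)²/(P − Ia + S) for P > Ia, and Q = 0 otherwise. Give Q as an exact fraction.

Q = 2778889/325050 in ≈ 8.549 in

NRCS table: small grain, straight row, good condition, soil group B → CN(II) = 75
CN(II) = 75; AMC II needs no correction.
S = 1000/75 − 10 = 10/3 in ≈ 3.333 in
Ia = 0.2·(10/3) = 2/3 in ≈ 0.667 in
Excess rainfall: 11.780 − 0.667 = 11.113 in; P > Ia so Q > 0
Runoff Q = (P−Ia)²/(P−Ia+S) = (11.113)²/(11.113+3.333) = 2778889/325050 ≈ 8.549 in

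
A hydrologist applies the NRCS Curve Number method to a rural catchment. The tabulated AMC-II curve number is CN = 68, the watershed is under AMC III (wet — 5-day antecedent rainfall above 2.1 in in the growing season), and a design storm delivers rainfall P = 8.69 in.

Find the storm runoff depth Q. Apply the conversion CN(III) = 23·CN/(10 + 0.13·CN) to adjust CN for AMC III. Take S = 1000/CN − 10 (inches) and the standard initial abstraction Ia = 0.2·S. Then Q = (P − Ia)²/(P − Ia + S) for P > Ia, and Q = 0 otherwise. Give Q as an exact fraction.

Q = 104832840841/15787758900 in ≈ 6.640 in

Adjust CN=68 to AMC III: 23·68/(10 + 0.13·68) → 1564 ÷ (471/25) = 39100/471 ≈ 83.015
Max retention: S = 1000/(39100/471) − 10 = 800/391 in (≈ 2.046 in)
Initial abstraction Ia = S/5 = (800/391)/5 = 160/391 ≈ 0.409 in
P − Ia = 8.690 − 0.409 = 323779/39100 ≈ 8.281 in (> 0, runoff occurs)
Q = (323779/39100)²/((323779/39100) + 800/391) = (104832840841/1528810000)/(403779/39100) = 104832840841/15787758900 in ≈ 6.640 in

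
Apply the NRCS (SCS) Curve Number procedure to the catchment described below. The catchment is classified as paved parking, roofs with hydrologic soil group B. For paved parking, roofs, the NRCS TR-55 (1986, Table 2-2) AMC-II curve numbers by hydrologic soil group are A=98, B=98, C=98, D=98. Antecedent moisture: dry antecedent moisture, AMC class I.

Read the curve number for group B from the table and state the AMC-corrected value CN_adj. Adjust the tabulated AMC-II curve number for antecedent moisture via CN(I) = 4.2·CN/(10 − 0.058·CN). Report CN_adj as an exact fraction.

CN_adj = 102900/1079 ≈ 95.366

NRCS table: paved parking, roofs, soil group B → CN(II) = 98
CN(I) from CN(II)=98: (4.2·98)/(10 − 0.058·98) = 102900/1079 ≈ 95.366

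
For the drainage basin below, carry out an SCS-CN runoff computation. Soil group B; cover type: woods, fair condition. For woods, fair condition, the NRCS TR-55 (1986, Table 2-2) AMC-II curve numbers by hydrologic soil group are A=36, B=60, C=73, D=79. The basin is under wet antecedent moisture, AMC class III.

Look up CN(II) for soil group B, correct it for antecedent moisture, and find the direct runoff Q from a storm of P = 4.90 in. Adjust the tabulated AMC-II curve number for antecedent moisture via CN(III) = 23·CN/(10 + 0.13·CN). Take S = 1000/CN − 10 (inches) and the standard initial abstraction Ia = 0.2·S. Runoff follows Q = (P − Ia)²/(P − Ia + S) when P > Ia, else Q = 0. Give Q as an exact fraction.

NRCS table: woods, fair condition, soil group B → CN(II) = 60
Wet (AMC III): CN(III) = 23·60/(10 + 0.13·60) = 1380/(89/5) = 6900/89 ≈ 77.528
Retention S: 1000/CN − 10 with CN=77.528 → S = 200/69 ≈ 2.899 in
Initial abstraction Ia = S/5 = (200/69)/5 = 40/69 ≈ 0.580 in
Excess rainfall: 4.900 − 0.580 = 4.320 in; P > Ia so Q > 0
Q: (2981/690)² ÷ (4981/690) = 8886361/3436890 in (≈ 2.586 in)

Q = 8886361/3436890 in ≈ 2.586 in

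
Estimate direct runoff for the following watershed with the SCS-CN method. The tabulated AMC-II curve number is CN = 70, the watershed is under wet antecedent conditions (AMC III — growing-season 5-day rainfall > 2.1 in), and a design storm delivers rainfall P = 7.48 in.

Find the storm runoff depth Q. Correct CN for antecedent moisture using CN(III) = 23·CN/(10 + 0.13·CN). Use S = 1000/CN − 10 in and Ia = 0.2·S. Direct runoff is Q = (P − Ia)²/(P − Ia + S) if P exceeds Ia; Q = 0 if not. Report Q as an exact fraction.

Q = 818360449/145330675 in ≈ 5.631 in

Adjust CN=70 to AMC III: 23·70/(10 + 0.13·70) → 1610 ÷ (191/10) = 16100/191 ≈ 84.293
Retention S: 1000/CN − 10 with CN=84.293 → S = 300/161 ≈ 1.863 in
Ia = 0.2S: 0.2·1.863 = 0.373 in (exactly 60/161)
Since P=7.480 > Ia=0.373: effective rainfall P−Ia = 28607/4025 in
Q: (28607/4025)² ÷ (36107/4025) = 818360449/145330675 in (≈ 5.631 in)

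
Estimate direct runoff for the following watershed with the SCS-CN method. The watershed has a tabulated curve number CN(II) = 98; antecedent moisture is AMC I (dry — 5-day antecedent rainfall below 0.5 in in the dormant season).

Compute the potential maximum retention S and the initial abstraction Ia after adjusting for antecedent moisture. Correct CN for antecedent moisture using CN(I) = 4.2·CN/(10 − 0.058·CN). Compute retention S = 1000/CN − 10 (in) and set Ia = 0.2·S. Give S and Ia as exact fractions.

Adjust CN=98 to AMC I: 4.2·98/(10 − 0.058·98) → (2058/5) ÷ (1079/250) = 102900/1079 ≈ 95.366
S = 1000/(102900/1079) − 10 = 500/1029 in ≈ 0.486 in
Initial abstraction Ia = S/5 = (500/1029)/5 = 100/1029 ≈ 0.097 in

S = 500/1029 in ≈ 0.486 in; Ia = 100/1029 in ≈ 0.097 in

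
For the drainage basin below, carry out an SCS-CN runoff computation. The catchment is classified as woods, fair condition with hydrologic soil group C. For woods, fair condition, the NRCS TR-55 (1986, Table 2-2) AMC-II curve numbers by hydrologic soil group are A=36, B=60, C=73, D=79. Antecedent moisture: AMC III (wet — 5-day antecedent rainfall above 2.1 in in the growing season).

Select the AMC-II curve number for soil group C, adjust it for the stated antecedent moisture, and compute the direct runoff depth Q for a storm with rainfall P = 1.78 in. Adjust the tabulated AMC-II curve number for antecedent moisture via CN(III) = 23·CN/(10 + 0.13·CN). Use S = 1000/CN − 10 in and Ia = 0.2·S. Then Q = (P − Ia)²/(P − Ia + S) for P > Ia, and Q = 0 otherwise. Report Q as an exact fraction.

NRCS table: woods, fair condition, soil group C → CN(II) = 73
Wet (AMC III): CN(III) = 23·73/(10 + 0.13·73) = 1679/(1949/100) = 167900/1949 ≈ 86.147
S = 1000/(167900/1949) − 10 = 2700/1679 in ≈ 1.608 in
Initial abstraction Ia = S/5 = (2700/1679)/5 = 540/1679 ≈ 0.322 in
P − Ia = 1.780 − 0.322 = 122431/83950 ≈ 1.458 in (> 0, runoff occurs)
Runoff Q = (P−Ia)²/(P−Ia+S) = (1.458)²/(1.458+1.608) = 14989349761/21611332450 ≈ 0.694 in

Q = 14989349761/21611332450 in ≈ 0.694 in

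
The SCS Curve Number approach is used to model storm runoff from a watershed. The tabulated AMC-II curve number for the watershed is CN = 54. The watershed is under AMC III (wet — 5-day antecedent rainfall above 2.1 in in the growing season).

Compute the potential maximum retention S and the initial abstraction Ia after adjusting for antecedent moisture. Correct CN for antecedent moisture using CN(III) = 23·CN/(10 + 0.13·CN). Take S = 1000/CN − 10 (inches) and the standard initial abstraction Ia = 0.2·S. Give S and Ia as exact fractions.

Adjust CN=54 to AMC III: 23·54/(10 + 0.13·54) → 1242 ÷ (851/50) = 2700/37 ≈ 72.973
S = 1000/(2700/37) − 10 = 100/27 in ≈ 3.704 in
Ia = 0.2·(100/27) = 20/27 in ≈ 0.741 in

S = 100/27 in ≈ 3.704 in; Ia = 20/27 in ≈ 0.741 in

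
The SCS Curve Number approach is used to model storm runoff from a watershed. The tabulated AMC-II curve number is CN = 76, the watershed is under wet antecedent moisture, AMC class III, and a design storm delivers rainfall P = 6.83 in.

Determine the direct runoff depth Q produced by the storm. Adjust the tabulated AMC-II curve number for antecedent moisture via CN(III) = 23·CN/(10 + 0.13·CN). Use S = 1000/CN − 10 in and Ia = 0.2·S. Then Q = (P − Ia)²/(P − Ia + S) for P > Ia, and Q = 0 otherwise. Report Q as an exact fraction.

Adjust CN=76 to AMC III: 23·76/(10 + 0.13·76) → 1748 ÷ (497/25) = 43700/497 ≈ 87.928
Retention S: 1000/CN − 10 with CN=87.928 → S = 600/437 ≈ 1.373 in
Initial abstraction Ia = S/5 = (600/437)/5 = 120/437 ≈ 0.275 in
Excess rainfall: 6.830 − 0.275 = 6.555 in; P > Ia so Q > 0
Q = (286471/43700)²/((286471/43700) + 600/437) = (82065633841/1909690000)/(346471/43700) = 82065633841/15140782700 in ≈ 5.420 in

Q = 82065633841/15140782700 in ≈ 5.420 in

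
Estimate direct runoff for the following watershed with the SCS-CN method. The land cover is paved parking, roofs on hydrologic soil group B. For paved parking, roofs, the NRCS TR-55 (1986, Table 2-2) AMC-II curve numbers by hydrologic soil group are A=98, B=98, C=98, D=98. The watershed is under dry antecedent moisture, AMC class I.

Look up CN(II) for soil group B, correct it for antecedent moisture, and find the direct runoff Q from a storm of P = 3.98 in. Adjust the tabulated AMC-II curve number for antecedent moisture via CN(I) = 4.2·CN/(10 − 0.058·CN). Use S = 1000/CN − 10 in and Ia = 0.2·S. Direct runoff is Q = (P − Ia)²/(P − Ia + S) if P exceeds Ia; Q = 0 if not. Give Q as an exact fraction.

Q = 39908452441/11564467950 in ≈ 3.451 in

NRCS table: paved parking, roofs, soil group B → CN(II) = 98
Adjust CN=98 to AMC I: 4.2·98/(10 − 0.058·98) → (2058/5) ÷ (1079/250) = 102900/1079 ≈ 95.366
S = 1000/(102900/1079) − 10 = 500/1029 in ≈ 0.486 in
Ia = 0.2·(500/1029) = 100/1029 in ≈ 0.097 in
P − Ia = 3.980 − 0.097 = 199771/51450 ≈ 3.883 in (> 0, runoff occurs)
Q: (199771/51450)² ÷ (224771/51450) = 39908452441/11564467950 in (≈ 3.451 in)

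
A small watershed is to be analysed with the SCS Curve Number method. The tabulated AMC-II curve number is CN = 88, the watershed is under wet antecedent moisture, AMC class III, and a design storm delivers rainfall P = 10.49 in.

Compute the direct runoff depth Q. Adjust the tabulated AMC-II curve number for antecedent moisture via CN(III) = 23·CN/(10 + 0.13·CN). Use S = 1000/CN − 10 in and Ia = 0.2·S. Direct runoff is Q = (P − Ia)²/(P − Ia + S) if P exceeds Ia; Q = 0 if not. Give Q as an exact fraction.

Adjust CN=88 to AMC III: 23·88/(10 + 0.13·88) → 2024 ÷ (536/25) = 6325/67 ≈ 94.403
Max retention: S = 1000/(6325/67) − 10 = 150/253 in (≈ 0.593 in)
Initial abstraction Ia = S/5 = (150/253)/5 = 30/253 ≈ 0.119 in
Since P=10.490 > Ia=0.119: effective rainfall P−Ia = 262397/25300 in
Q = (262397/25300)²/((262397/25300) + 150/253) = (68852185609/640090000)/(277397/25300) = 68852185609/7018144100 in ≈ 9.811 in

Q = 68852185609/7018144100 in ≈ 9.811 in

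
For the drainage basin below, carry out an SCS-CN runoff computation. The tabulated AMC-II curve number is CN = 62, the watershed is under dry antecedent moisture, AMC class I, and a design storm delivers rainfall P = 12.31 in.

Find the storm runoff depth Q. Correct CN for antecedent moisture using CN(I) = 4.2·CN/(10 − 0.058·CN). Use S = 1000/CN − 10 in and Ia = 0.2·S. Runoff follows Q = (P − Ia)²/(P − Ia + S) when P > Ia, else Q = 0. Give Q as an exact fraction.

Dry (AMC I): CN(I) = 4.2·62/(10 − 0.058·62) = (1302/5)/(1601/250) = 65100/1601 ≈ 40.662
S = 1000/(65100/1601) − 10 = 9500/651 in ≈ 14.593 in
Ia = 0.2·(9500/651) = 1900/651 in ≈ 2.919 in
Excess rainfall: 12.310 − 2.919 = 9.391 in; P > Ia so Q > 0
Q: (611381/65100)² ÷ (1561381/65100) = 373786727161/101645903100 in (≈ 3.677 in)

Q = 373786727161/101645903100 in ≈ 3.677 in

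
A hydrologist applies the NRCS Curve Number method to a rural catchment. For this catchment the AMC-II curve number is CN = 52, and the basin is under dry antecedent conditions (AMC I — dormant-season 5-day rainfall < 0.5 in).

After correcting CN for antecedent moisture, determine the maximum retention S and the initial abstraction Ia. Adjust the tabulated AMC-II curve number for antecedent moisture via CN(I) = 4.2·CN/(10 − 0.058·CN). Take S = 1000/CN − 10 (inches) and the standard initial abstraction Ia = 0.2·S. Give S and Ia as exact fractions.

S = 2000/91 in ≈ 21.978 in; Ia = 400/91 in ≈ 4.396 in

Dry (AMC I): CN(I) = 4.2·52/(10 − 0.058·52) = (1092/5)/(873/125) = 9100/291 ≈ 31.271
Retention S: 1000/CN − 10 with CN=31.271 → S = 2000/91 ≈ 21.978 in
Initial abstraction Ia = S/5 = (2000/91)/5 = 400/91 ≈ 4.396 in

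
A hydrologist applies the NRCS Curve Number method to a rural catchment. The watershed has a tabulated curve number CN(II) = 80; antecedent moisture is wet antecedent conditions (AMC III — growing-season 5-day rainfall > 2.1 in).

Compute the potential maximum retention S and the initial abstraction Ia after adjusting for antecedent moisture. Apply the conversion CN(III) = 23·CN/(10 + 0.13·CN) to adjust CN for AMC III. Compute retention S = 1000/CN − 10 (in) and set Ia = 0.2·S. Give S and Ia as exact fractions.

S = 25/23 in ≈ 1.087 in; Ia = 5/23 in ≈ 0.217 in

Wet (AMC III): CN(III) = 23·80/(10 + 0.13·80) = 1840/(102/5) = 4600/51 ≈ 90.196
Retention S: 1000/CN − 10 with CN=90.196 → S = 25/23 ≈ 1.087 in
Ia = 0.2·(25/23) = 5/23 in ≈ 0.217 in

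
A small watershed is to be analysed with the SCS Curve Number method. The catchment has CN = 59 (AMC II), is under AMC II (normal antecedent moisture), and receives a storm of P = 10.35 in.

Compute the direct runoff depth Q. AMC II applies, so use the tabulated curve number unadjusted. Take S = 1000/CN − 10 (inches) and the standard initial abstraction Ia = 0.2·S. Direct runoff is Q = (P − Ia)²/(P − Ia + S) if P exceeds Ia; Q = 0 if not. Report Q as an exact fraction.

Q = 111788329/22152140 in ≈ 5.046 in

CN(II) = 59; AMC II needs no correction.
Retention S: 1000/CN − 10 with CN=59.000 → S = 410/59 ≈ 6.949 in
Initial abstraction Ia = S/5 = (410/59)/5 = 82/59 ≈ 1.390 in
Since P=10.350 > Ia=1.390: effective rainfall P−Ia = 10573/1180 in
Q: (10573/1180)² ÷ (18773/1180) = 111788329/22152140 in (≈ 5.046 in)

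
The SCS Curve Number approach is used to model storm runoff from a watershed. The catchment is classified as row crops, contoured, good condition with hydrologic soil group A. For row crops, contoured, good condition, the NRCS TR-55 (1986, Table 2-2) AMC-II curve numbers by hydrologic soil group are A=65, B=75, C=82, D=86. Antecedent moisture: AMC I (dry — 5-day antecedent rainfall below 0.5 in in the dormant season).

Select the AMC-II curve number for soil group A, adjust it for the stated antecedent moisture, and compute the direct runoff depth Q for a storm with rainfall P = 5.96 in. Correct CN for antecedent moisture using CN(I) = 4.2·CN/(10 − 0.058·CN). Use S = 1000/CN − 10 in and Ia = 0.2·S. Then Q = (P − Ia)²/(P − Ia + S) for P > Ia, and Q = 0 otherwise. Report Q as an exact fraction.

NRCS table: row crops, contoured, good condition, soil group A → CN(II) = 65
Dry (AMC I): CN(I) = 4.2·65/(10 − 0.058·65) = 273/(623/100) = 3900/89 ≈ 43.820
S = 1000/(3900/89) − 10 = 500/39 in ≈ 12.821 in
Initial abstraction Ia = S/5 = (500/39)/5 = 100/39 ≈ 2.564 in
Since P=5.960 > Ia=2.564: effective rainfall P−Ia = 3311/975 in
Runoff Q = (P−Ia)²/(P−Ia+S) = (3.396)²/(3.396+12.821) = 10962721/15415725 ≈ 0.711 in

Q = 10962721/15415725 in ≈ 0.711 in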